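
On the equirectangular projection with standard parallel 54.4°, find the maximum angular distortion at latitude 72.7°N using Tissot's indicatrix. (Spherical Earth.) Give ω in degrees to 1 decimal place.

In the equirectangular projection with standard parallel φ₀ = 54.4° (x = Rλ cos φ₀, y = Rφ), meridians are true-scale (h = 1) and the parallel scale is k = cos φ₀ / cos φ.
At 72.7°: h = 1.000, k = 1.958; principal scales a = 1.958, b = 1.000.
sin(ω/2) = (a − b)/(a + b) = 0.9575/2.958 = 0.3238, so ω = 2 arcsin(0.3238) ≈ 37.8°.

37.8°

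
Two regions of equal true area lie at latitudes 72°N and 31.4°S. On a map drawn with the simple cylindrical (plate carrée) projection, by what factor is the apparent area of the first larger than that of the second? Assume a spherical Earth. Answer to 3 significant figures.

2.76

Plate carrée maps x = Rλ, y = Rφ. The meridian scale is h = 1 and the parallel scale is k = 1/cos φ = sec φ.
Areal scale at 72°: h·k = 1.000 × 3.236 = 3.236.
Areal scale at 31.4°: h·k = 1.000 × 1.172 = 1.172.
Ratio = 3.236/1.172 ≈ 2.76.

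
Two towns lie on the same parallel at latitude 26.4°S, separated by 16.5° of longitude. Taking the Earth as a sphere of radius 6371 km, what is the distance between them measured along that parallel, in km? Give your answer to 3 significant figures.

1640 km

Arc length along a parallel = R cos φ · Δλ (with Δλ in radians).
= 6371 × cos 26.4° × (16.5° × π/180) = 6371 × 0.8957 × 0.2880 ≈ 1640 km.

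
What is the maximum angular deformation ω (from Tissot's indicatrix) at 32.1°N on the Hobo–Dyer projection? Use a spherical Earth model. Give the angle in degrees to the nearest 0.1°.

The Hobo–Dyer projection is cylindrical equal-area with φ₀ = 37.5°. Cylindrical equal-area (φ₀ = 37.5°): h = cos φ / cos 37.5° along meridians, k = cos 37.5° / cos φ along parallels; h·k = 1.
At 32.1°: h = 1.068, k = 0.9365; principal scales a = 1.068, b = 0.9365.
sin(ω/2) = (a − b)/(a + b) = 0.1312/2.004 = 0.06548, so ω = 2 arcsin(0.06548) ≈ 7.5°.

7.5°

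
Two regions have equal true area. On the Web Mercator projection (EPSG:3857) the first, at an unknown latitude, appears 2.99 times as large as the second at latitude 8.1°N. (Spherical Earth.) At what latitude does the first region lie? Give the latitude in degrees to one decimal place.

Mercator areal scale is sec²φ, so apparent-area ratio = sec²φ₁ / sec²φ₂ = cos²φ₂ / cos²φ₁.
cos²φ₂ / cos²φ₁ = 2.99  ⇒  cos φ₁ = cos 8.1° / √2.99 = 0.9900/1.729 = 0.5725.
φ₁ = arccos(0.5725) ≈ 55.1°.

55.1°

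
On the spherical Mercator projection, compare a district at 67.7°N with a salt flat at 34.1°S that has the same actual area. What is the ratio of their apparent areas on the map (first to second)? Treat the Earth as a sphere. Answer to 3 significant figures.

4.76

Mercator is conformal with k = sec φ, so areal scale = k² = sec²φ.
At 67.7°: sec²(67.7°) = 1/0.3795² = 6.945.
At 34.1°: sec²(34.1°) = 1/0.8281² = 1.458.
Ratio = 6.945/1.458 = cos²(34.1°)/cos²(67.7°) ≈ 4.76.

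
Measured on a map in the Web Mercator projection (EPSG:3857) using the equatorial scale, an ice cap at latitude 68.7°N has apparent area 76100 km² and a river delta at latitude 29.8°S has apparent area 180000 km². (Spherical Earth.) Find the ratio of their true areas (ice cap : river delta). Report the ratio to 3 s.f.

On Mercator the areal scale is sec²φ, so true area = apparent × cos²φ.
True area of ice cap: 76100 × cos²(68.7°) = 76100 × 0.1320 = 10040 km².
True area of river delta: 180000 × cos²(29.8°) = 180000 × 0.7530 = 135500 km².
Ratio = 10040 / 135500 ≈ 0.0741.

0.0741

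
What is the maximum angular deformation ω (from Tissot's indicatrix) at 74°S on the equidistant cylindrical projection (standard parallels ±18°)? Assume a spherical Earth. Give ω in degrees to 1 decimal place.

66.8°

In the equirectangular projection with standard parallel φ₀ = 18° (x = Rλ cos φ₀, y = Rφ), meridians are true-scale (h = 1) and the parallel scale is k = cos φ₀ / cos φ.
At 74°: h = 1.000, k = 3.450; principal scales a = 3.450, b = 1.000.
sin(ω/2) = (a − b)/(a + b) = 2.450/4.450 = 0.5506, so ω = 2 arcsin(0.5506) ≈ 66.8°.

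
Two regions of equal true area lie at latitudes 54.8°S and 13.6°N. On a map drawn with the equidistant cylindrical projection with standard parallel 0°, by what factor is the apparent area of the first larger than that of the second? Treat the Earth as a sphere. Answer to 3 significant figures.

For the equirectangular projection with φ₀ = 0 (plate carrée), h = 1 along meridians and k = sec φ along parallels.
Areal scale at 54.8°: h·k = 1.000 × 1.735 = 1.735.
Areal scale at 13.6°: h·k = 1.000 × 1.029 = 1.029.
Ratio = 1.735/1.029 ≈ 1.69.

1.69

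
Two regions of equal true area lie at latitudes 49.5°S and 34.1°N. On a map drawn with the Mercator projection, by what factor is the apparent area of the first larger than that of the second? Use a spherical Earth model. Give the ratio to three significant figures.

1.63

On Mercator, area is exaggerated by sec²φ = 1/cos²φ.
At 49.5°: sec²(49.5°) = 1/0.6494² = 2.371.
At 34.1°: sec²(34.1°) = 1/0.8281² = 1.458.
Ratio = 2.371/1.458 = cos²(34.1°)/cos²(49.5°) ≈ 1.63.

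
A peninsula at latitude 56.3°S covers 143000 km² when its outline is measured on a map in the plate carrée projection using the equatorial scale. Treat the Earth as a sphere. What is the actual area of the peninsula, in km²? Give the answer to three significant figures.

79300 km²

Plate carrée maps x = Rλ, y = Rφ. The meridian scale is h = 1 and the parallel scale is k = 1/cos φ = sec φ.
Areal scale = h·k = 1 × sec φ; at 56.3°, h = 1.000, k = 1.802, so h·k = 1.802.
True area = apparent / (areal scale) = 143000 / 1.802 ≈ 79300 km².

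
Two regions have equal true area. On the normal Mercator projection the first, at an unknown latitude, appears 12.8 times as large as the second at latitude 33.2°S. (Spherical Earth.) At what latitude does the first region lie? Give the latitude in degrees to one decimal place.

On Mercator, (apparent₁)/(apparent₂) = sec²φ₁ / sec²φ₂ when true areas are equal.
cos²φ₂ / cos²φ₁ = 12.8  ⇒  cos φ₁ = cos 33.2° / √12.8 = 0.8368/3.578 = 0.2339.
φ₁ = arccos(0.2339) ≈ 76.5°.

76.5°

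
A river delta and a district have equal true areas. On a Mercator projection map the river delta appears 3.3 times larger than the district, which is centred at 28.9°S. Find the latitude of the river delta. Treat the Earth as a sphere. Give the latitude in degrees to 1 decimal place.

61.2°

On Mercator, (apparent₁)/(apparent₂) = sec²φ₁ / sec²φ₂ when true areas are equal.
cos²φ₂ / cos²φ₁ = 3.3  ⇒  cos φ₁ = cos 28.9° / √3.3 = 0.8755/1.817 = 0.4819.
φ₁ = arccos(0.4819) ≈ 61.2°.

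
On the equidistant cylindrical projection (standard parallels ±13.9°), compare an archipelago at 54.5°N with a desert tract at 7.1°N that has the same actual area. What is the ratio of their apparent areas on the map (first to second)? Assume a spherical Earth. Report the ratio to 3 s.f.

1.71

In the equirectangular projection with standard parallel φ₀ = 13.9° (x = Rλ cos φ₀, y = Rφ), meridians are true-scale (h = 1) and the parallel scale is k = cos φ₀ / cos φ.
Areal scale at 54.5°: h·k = 1.000 × 1.672 = 1.672.
Areal scale at 7.1°: h·k = 1.000 × 0.9782 = 0.9782.
Ratio = 1.672/0.9782 ≈ 1.71.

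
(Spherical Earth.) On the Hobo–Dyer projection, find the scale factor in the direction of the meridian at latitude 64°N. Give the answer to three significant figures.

0.553

The Hobo–Dyer projection is cylindrical equal-area with φ₀ = 37.5°. Cylindrical equal-area (φ₀ = 37.5°): h = cos φ / cos 37.5° along meridians, k = cos 37.5° / cos φ along parallels; h·k = 1.
h = cos 64° / cos 37.5° = 0.4384/0.7934 = 0.5526.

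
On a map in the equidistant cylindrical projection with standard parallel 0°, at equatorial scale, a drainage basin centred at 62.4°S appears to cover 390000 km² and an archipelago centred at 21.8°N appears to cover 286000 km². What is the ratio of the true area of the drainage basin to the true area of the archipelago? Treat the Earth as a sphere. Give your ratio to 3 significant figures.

0.680

On the plate carrée, areal scale = h·k = 1 × sec φ, so true area = apparent × cos φ.
True area of drainage basin: 390000 × cos(62.4°) = 390000 × 0.4633 = 180700 km².
True area of archipelago: 286000 × cos(21.8°) = 286000 × 0.9285 = 265500 km².
Ratio = 180700 / 265500 ≈ 0.680.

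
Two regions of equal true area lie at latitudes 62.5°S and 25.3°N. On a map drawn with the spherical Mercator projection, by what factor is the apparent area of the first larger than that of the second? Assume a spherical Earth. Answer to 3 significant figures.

Mercator areal scale is sec²φ.
At 62.5°: sec²(62.5°) = 1/0.4617² = 4.690.
At 25.3°: sec²(25.3°) = 1/0.9041² = 1.223.
Ratio = 4.690/1.223 = cos²(25.3°)/cos²(62.5°) ≈ 3.83.

3.83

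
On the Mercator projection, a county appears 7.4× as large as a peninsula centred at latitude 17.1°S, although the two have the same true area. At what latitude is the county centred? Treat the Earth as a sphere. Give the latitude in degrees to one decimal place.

69.4°

For equal true areas on Mercator, apparent areas scale as sec²φ, so the ratio is cos²φ₂ / cos²φ₁.
cos²φ₂ / cos²φ₁ = 7.4  ⇒  cos φ₁ = cos 17.1° / √7.4 = 0.9558/2.720 = 0.3514.
φ₁ = arccos(0.3514) ≈ 69.4°.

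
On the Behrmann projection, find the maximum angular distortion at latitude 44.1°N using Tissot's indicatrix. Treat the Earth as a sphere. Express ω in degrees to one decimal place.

21.3°

Behrmann is a cylindrical equal-area projection with standard parallels at ±30°. For cylindrical equal-area with standard parallel φ₀, h = cos φ / cos φ₀ and k = cos φ₀ / cos φ, so h·k = 1.
At 44.1°: h = 0.8292, k = 1.206; principal scales a = 1.206, b = 0.8292.
sin(ω/2) = (a − b)/(a + b) = 0.3767/2.035 = 0.1851, so ω = 2 arcsin(0.1851) ≈ 21.3°.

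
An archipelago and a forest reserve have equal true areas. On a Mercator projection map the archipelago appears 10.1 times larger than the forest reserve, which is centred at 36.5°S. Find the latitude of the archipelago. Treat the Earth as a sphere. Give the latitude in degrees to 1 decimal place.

Mercator areal scale is sec²φ, so apparent-area ratio = sec²φ₁ / sec²φ₂ = cos²φ₂ / cos²φ₁.
cos²φ₂ / cos²φ₁ = 10.1  ⇒  cos φ₁ = cos 36.5° / √10.1 = 0.8039/3.178 = 0.2529.
φ₁ = arccos(0.2529) ≈ 75.3°.

75.3°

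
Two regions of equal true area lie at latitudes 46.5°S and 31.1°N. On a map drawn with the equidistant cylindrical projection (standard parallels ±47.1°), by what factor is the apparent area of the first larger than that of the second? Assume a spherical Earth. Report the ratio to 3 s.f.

1.24

In the equirectangular projection with standard parallel φ₀ = 47.1° (x = Rλ cos φ₀, y = Rφ), meridians are true-scale (h = 1) and the parallel scale is k = cos φ₀ / cos φ.
Areal scale at 46.5°: h·k = 1.000 × 0.9889 = 0.9889.
Areal scale at 31.1°: h·k = 1.000 × 0.7950 = 0.7950.
Ratio = 0.9889/0.7950 ≈ 1.24.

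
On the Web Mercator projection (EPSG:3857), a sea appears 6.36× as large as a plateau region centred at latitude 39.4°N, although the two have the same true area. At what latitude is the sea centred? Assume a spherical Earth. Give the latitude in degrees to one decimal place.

72.2°

For equal true areas on Mercator, apparent areas scale as sec²φ, so the ratio is cos²φ₂ / cos²φ₁.
cos²φ₂ / cos²φ₁ = 6.36  ⇒  cos φ₁ = cos 39.4° / √6.36 = 0.7727/2.522 = 0.3064.
φ₁ = arccos(0.3064) ≈ 72.2°.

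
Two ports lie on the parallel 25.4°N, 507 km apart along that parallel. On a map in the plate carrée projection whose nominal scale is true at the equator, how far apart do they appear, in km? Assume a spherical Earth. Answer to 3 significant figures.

Plate carrée maps x = Rλ, y = Rφ. The meridian scale is h = 1 and the parallel scale is k = 1/cos φ = sec φ.
Along the parallel, k = sec 25.4° = 1/0.9033 = 1.107.
Map distance = 507 × 1.107 ≈ 561 km.

561 km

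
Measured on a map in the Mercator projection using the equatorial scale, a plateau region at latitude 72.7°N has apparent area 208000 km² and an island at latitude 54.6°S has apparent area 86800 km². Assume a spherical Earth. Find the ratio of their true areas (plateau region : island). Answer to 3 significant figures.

0.631

Since Mercator area scale is 1/cos²φ, the true area equals the apparent area multiplied by cos²φ.
True area of plateau region: 208000 × cos²(72.7°) = 208000 × 0.08843 = 18390 km².
True area of island: 86800 × cos²(54.6°) = 86800 × 0.3356 = 29130 km².
Ratio = 18390 / 29130 ≈ 0.631.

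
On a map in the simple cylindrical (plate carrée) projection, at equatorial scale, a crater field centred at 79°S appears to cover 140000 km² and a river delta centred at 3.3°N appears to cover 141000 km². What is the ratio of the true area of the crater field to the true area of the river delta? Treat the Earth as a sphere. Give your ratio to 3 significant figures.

Plate carrée has h = 1 and k = sec φ, giving areal scale sec φ; true area = (apparent area) · cos φ.
True area of crater field: 140000 × cos(79°) = 140000 × 0.1908 = 26710 km².
True area of river delta: 141000 × cos(3.3°) = 141000 × 0.9983 = 140800 km².
Ratio = 26710 / 140800 ≈ 0.190.

0.190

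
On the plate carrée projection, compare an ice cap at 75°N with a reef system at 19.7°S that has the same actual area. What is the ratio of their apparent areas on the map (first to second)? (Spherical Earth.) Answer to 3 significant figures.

Plate carrée maps x = Rλ, y = Rφ. The meridian scale is h = 1 and the parallel scale is k = 1/cos φ = sec φ.
Areal scale at 75°: h·k = 1.000 × 3.864 = 3.864.
Areal scale at 19.7°: h·k = 1.000 × 1.062 = 1.062.
Ratio = 3.864/1.062 ≈ 3.64.

3.64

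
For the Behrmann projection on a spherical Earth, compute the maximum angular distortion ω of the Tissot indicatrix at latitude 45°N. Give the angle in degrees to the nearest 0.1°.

23.1°

Behrmann is a cylindrical equal-area projection with standard parallels at ±30°. For cylindrical equal-area with standard parallel φ₀, h = cos φ / cos φ₀ and k = cos φ₀ / cos φ, so h·k = 1.
At 45°: h = 0.8165, k = 1.225; principal scales a = 1.225, b = 0.8165.
sin(ω/2) = (a − b)/(a + b) = 0.4082/2.041 = 0.2000, so ω = 2 arcsin(0.2000) ≈ 23.1°.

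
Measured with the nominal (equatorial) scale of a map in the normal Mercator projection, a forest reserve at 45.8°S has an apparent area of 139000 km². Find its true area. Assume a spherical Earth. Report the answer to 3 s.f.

The Mercator projection is conformal; its linear scale factor is the same in every direction and equals sec φ = 1/cos φ.
Areal scale = k² = sec²φ = 1/cos²(45.8°) = 1/0.6972² = 2.057.
True area = apparent / (areal scale) = 139000 / 2.057 ≈ 67600 km².

67600 km²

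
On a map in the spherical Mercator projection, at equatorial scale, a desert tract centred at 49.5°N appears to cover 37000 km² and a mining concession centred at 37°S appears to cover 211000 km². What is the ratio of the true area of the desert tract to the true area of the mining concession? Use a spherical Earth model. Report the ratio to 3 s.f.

0.116

Mercator's areal exaggeration is sec²φ; hence true area = (apparent area) · cos²φ.
True area of desert tract: 37000 × cos²(49.5°) = 37000 × 0.4218 = 15610 km².
True area of mining concession: 211000 × cos²(37°) = 211000 × 0.6378 = 134600 km².
Ratio = 15610 / 134600 ≈ 0.116.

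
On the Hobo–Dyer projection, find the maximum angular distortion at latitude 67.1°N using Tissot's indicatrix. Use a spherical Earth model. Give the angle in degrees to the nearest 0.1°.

75.5°

Hobo–Dyer is a cylindrical equal-area projection with standard parallels at ±37.5°. Cylindrical equal-area (φ₀ = 37.5°): h = cos φ / cos 37.5° along meridians, k = cos 37.5° / cos φ along parallels; h·k = 1.
At 67.1°: h = 0.4905, k = 2.039; principal scales a = 2.039, b = 0.4905.
sin(ω/2) = (a − b)/(a + b) = 1.548/2.529 = 0.6122, so ω = 2 arcsin(0.6122) ≈ 75.5°.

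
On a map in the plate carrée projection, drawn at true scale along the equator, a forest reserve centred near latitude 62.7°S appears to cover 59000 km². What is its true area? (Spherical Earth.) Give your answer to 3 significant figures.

Plate carrée maps x = Rλ, y = Rφ. The meridian scale is h = 1 and the parallel scale is k = 1/cos φ = sec φ.
Areal scale = h·k = 1 × sec φ; at 62.7°, h = 1.000, k = 2.180, so h·k = 2.180.
True area = apparent / (areal scale) = 59000 / 2.180 ≈ 27100 km².

27100 km²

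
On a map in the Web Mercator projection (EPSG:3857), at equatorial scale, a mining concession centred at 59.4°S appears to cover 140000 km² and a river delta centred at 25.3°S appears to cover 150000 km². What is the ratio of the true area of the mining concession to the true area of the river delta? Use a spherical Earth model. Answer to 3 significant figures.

Mercator's areal exaggeration is sec²φ; hence true area = (apparent area) · cos²φ.
True area of mining concession: 140000 × cos²(59.4°) = 140000 × 0.2591 = 36280 km².
True area of river delta: 150000 × cos²(25.3°) = 150000 × 0.8174 = 122600 km².
Ratio = 36280 / 122600 ≈ 0.296.

0.296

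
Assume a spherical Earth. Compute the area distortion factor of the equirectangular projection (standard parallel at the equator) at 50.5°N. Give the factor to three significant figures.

1.57

For the equirectangular projection with φ₀ = 0 (plate carrée), h = 1 along meridians and k = sec φ along parallels.
Areal scale = h·k = 1 × sec φ; at 50.5°, h = 1.000, k = 1.572, so h·k = 1.572.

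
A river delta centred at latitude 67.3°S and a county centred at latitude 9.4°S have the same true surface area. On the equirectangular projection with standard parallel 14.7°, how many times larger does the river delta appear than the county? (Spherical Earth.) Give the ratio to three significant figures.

2.56

With standard parallel φ₀ = 14.7°, the equirectangular projection gives x = Rλ cos φ₀, y = Rφ, so h = 1 and k = cos 14.7° / cos φ.
Areal scale at 67.3°: h·k = 1.000 × 2.506 = 2.506.
Areal scale at 9.4°: h·k = 1.000 × 0.9804 = 0.9804.
Ratio = 2.506/0.9804 ≈ 2.56.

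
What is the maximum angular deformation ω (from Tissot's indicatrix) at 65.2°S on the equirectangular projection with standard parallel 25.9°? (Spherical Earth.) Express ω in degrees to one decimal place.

With standard parallel φ₀ = 25.9°, the equirectangular projection gives x = Rλ cos φ₀, y = Rφ, so h = 1 and k = cos 25.9° / cos φ.
At 65.2°: h = 1.000, k = 2.145; principal scales a = 2.145, b = 1.000.
sin(ω/2) = (a − b)/(a + b) = 1.145/3.145 = 0.3640, so ω = 2 arcsin(0.3640) ≈ 42.7°.

42.7°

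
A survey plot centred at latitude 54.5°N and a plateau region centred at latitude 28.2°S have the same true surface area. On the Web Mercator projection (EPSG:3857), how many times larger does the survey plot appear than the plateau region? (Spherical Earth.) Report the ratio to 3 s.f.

Mercator is conformal with k = sec φ, so areal scale = k² = sec²φ.
At 54.5°: sec²(54.5°) = 1/0.5807² = 2.965.
At 28.2°: sec²(28.2°) = 1/0.8813² = 1.288.
Ratio = 2.965/1.288 = cos²(28.2°)/cos²(54.5°) ≈ 2.30.

2.30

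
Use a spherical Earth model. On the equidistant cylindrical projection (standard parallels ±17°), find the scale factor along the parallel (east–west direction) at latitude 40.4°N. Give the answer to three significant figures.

With standard parallel φ₀ = 17°, the equirectangular projection gives x = Rλ cos φ₀, y = Rφ, so h = 1 and k = cos 17° / cos φ.
k = cos 17° / cos 40.4° = 0.9563/0.7615 = 1.256.

1.26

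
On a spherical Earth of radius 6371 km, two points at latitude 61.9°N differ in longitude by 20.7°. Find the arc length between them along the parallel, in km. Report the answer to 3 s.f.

Arc length along a parallel = R cos φ · Δλ (with Δλ in radians).
= 6371 × cos 61.9° × (20.7° × π/180) = 6371 × 0.4710 × 0.3613 ≈ 1080 km.

1080 km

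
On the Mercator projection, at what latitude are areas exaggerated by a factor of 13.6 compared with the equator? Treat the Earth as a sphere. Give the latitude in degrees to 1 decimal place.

74.3°

Mercator areal scale is sec²φ.
sec²φ = 13.6  ⇒  cos²φ = 0.07353  ⇒  cos φ = 0.2712.
φ = arccos(0.2712) ≈ 74.3°.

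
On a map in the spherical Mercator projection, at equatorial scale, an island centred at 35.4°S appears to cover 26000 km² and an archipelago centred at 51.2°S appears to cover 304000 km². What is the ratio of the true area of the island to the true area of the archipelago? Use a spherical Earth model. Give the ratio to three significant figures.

On Mercator the areal scale is sec²φ, so true area = apparent × cos²φ.
True area of island: 26000 × cos²(35.4°) = 26000 × 0.6644 = 17280 km².
True area of archipelago: 304000 × cos²(51.2°) = 304000 × 0.3926 = 119400 km².
Ratio = 17280 / 119400 ≈ 0.145.

0.145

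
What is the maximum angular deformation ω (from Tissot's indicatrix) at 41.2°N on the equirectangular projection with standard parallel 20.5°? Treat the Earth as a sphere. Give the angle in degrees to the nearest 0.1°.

12.5°

With standard parallel φ₀ = 20.5°, the equirectangular projection gives x = Rλ cos φ₀, y = Rφ, so h = 1 and k = cos 20.5° / cos φ.
At 41.2°: h = 1.000, k = 1.245; principal scales a = 1.245, b = 1.000.
sin(ω/2) = (a − b)/(a + b) = 0.2449/2.245 = 0.1091, so ω = 2 arcsin(0.1091) ≈ 12.5°.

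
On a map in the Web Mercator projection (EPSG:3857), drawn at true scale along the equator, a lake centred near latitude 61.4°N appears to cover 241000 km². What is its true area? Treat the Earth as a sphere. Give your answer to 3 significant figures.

55200 km²

The Mercator projection is conformal; its linear scale factor is the same in every direction and equals sec φ = 1/cos φ.
Areal scale = k² = sec²φ = 1/cos²(61.4°) = 1/0.4787² = 4.364.
True area = apparent / (areal scale) = 241000 / 4.364 ≈ 55200 km².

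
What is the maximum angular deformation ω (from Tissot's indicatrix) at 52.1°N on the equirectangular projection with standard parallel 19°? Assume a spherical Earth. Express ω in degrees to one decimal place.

24.5°

The equidistant cylindrical projection with φ₀ = 19° has h = 1 (meridians true) and k = cos φ₀ / cos φ along parallels.
At 52.1°: h = 1.000, k = 1.539; principal scales a = 1.539, b = 1.000.
sin(ω/2) = (a − b)/(a + b) = 0.5392/2.539 = 0.2124, so ω = 2 arcsin(0.2124) ≈ 24.5°.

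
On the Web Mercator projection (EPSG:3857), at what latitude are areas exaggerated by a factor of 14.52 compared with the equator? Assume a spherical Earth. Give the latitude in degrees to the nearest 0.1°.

Mercator areal scale is sec²φ.
sec²φ = 14.52  ⇒  cos²φ = 0.06887  ⇒  cos φ = 0.2624.
φ = arccos(0.2624) ≈ 74.8°.

74.8°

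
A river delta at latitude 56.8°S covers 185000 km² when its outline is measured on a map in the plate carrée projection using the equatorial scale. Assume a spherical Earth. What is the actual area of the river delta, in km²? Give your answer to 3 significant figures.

101000 km²

In the plate carrée (x = Rλ, y = Rφ), meridians are true-scale (h = 1) and parallels are stretched by k = sec φ.
Areal scale = h·k = 1 × sec φ; at 56.8°, h = 1.000, k = 1.826, so h·k = 1.826.
True area = apparent / (areal scale) = 185000 / 1.826 ≈ 101000 km².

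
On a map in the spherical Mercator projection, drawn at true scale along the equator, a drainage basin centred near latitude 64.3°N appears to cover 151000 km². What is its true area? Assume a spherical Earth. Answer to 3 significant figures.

Mercator is conformal, so the point scale is isotropic: h = k = sec φ = 1/cos φ.
Areal scale = k² = sec²φ = 1/cos²(64.3°) = 1/0.4337² = 5.317.
True area = apparent / (areal scale) = 151000 / 5.317 ≈ 28400 km².

28400 km²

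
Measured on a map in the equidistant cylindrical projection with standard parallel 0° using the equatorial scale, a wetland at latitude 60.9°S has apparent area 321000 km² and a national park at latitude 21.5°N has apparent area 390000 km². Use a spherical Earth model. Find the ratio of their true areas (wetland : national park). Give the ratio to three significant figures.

0.430

Plate carrée has h = 1 and k = sec φ, giving areal scale sec φ; true area = (apparent area) · cos φ.
True area of wetland: 321000 × cos(60.9°) = 321000 × 0.4863 = 156100 km².
True area of national park: 390000 × cos(21.5°) = 390000 × 0.9304 = 362900 km².
Ratio = 156100 / 362900 ≈ 0.430.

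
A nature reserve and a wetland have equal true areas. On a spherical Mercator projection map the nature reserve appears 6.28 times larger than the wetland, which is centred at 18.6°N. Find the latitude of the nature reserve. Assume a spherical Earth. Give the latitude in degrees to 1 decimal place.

For equal true areas on Mercator, apparent areas scale as sec²φ, so the ratio is cos²φ₂ / cos²φ₁.
cos²φ₂ / cos²φ₁ = 6.28  ⇒  cos φ₁ = cos 18.6° / √6.28 = 0.9478/2.506 = 0.3782.
φ₁ = arccos(0.3782) ≈ 67.8°.

67.8°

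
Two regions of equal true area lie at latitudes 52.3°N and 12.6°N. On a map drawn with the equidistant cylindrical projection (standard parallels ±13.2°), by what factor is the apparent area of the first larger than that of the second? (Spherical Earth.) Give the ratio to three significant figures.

1.60

With standard parallel φ₀ = 13.2°, the equirectangular projection gives x = Rλ cos φ₀, y = Rφ, so h = 1 and k = cos 13.2° / cos φ.
Areal scale at 52.3°: h·k = 1.000 × 1.592 = 1.592.
Areal scale at 12.6°: h·k = 1.000 × 0.9976 = 0.9976.
Ratio = 1.592/0.9976 ≈ 1.60.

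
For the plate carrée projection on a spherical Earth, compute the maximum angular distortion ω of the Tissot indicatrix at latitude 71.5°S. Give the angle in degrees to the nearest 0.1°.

62.4°

For the equirectangular projection with φ₀ = 0 (plate carrée), h = 1 along meridians and k = sec φ along parallels.
At 71.5°: h = 1.000, k = 3.152; principal scales a = 3.152, b = 1.000.
sin(ω/2) = (a − b)/(a + b) = 2.152/4.152 = 0.5183, so ω = 2 arcsin(0.5183) ≈ 62.4°.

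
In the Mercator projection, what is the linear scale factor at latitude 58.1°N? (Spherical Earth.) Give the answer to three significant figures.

For Mercator, h = k = sec φ (a conformal cylindrical projection has a single point scale, 1/cos φ).
k = 1/cos 58.1° = 1/0.5284 = 1.892.

1.89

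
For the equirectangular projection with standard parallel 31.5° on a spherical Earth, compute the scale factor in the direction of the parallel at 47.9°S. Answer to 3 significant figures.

The equidistant cylindrical projection with φ₀ = 31.5° has h = 1 (meridians true) and k = cos φ₀ / cos φ along parallels.
k = cos 31.5° / cos 47.9° = 0.8526/0.6704 = 1.272.

1.27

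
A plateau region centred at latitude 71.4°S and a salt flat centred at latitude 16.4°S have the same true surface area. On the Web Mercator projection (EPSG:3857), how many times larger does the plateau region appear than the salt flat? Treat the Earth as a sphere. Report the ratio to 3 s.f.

9.05

On Mercator, area is exaggerated by sec²φ = 1/cos²φ.
At 71.4°: sec²(71.4°) = 1/0.3190² = 9.829.
At 16.4°: sec²(16.4°) = 1/0.9593² = 1.087.
Ratio = 9.829/1.087 = cos²(16.4°)/cos²(71.4°) ≈ 9.05.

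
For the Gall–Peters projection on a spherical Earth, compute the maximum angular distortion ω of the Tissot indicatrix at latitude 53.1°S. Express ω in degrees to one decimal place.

18.7°

Gall–Peters is a cylindrical equal-area projection with standard parallels at ±45°. A cylindrical equal-area projection with standard parallel φ₀ has meridian scale h = cos φ / cos φ₀ and parallel scale k = cos φ₀ / cos φ (so areas are preserved, h·k = 1).
At 53.1°: h = 0.8491, k = 1.178; principal scales a = 1.178, b = 0.8491.
sin(ω/2) = (a − b)/(a + b) = 0.3286/2.027 = 0.1621, so ω = 2 arcsin(0.1621) ≈ 18.7°.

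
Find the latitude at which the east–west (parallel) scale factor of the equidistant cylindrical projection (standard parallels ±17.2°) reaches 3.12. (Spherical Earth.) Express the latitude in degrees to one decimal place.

The equidistant cylindrical projection with φ₀ = 17.2° has h = 1 (meridians true) and k = cos φ₀ / cos φ along parallels.
k = cos φ₀ / cos φ = 3.12  ⇒  cos φ = cos 17.2° / 3.12 = 0.3062.
φ = arccos(0.3062) ≈ 72.2°.

72.2°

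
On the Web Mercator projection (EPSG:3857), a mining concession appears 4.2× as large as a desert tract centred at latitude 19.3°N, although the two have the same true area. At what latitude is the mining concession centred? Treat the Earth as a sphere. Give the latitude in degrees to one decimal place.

On Mercator, (apparent₁)/(apparent₂) = sec²φ₁ / sec²φ₂ when true areas are equal.
cos²φ₂ / cos²φ₁ = 4.2  ⇒  cos φ₁ = cos 19.3° / √4.2 = 0.9438/2.049 = 0.4605.
φ₁ = arccos(0.4605) ≈ 62.6°.

62.6°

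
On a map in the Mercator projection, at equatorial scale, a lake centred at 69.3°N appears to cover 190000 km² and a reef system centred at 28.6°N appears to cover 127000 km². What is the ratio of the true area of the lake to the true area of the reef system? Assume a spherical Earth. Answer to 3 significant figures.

0.242

Since Mercator area scale is 1/cos²φ, the true area equals the apparent area multiplied by cos²φ.
True area of lake: 190000 × cos²(69.3°) = 190000 × 0.1249 = 23740 km².
True area of reef system: 127000 × cos²(28.6°) = 127000 × 0.7709 = 97900 km².
Ratio = 23740 / 97900 ≈ 0.242.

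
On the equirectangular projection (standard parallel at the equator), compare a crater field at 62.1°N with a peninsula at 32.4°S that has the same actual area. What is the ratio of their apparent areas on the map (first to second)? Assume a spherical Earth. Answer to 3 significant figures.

1.80

Plate carrée maps x = Rλ, y = Rφ. The meridian scale is h = 1 and the parallel scale is k = 1/cos φ = sec φ.
Areal scale at 62.1°: h·k = 1.000 × 2.137 = 2.137.
Areal scale at 32.4°: h·k = 1.000 × 1.184 = 1.184.
Ratio = 2.137/1.184 ≈ 1.80.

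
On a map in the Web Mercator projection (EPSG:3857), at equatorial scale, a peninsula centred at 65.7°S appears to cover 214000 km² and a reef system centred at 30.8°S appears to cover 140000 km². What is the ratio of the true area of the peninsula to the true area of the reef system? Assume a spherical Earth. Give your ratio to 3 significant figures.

0.351

On Mercator the areal scale is sec²φ, so true area = apparent × cos²φ.
True area of peninsula: 214000 × cos²(65.7°) = 214000 × 0.1693 = 36240 km².
True area of reef system: 140000 × cos²(30.8°) = 140000 × 0.7378 = 103300 km².
Ratio = 36240 / 103300 ≈ 0.351.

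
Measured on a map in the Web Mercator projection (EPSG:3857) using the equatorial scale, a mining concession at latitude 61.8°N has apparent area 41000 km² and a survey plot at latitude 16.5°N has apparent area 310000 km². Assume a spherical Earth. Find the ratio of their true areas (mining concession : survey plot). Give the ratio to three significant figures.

On Mercator the areal scale is sec²φ, so true area = apparent × cos²φ.
True area of mining concession: 41000 × cos²(61.8°) = 41000 × 0.2233 = 9155 km².
True area of survey plot: 310000 × cos²(16.5°) = 310000 × 0.9193 = 285000 km².
Ratio = 9155 / 285000 ≈ 0.0321.

0.0321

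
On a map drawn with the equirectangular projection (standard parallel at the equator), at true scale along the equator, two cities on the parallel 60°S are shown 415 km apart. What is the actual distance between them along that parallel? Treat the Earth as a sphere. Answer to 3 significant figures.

Plate carrée maps x = Rλ, y = Rφ. The meridian scale is h = 1 and the parallel scale is k = 1/cos φ = sec φ.
Along the parallel at 60°, map distances are exaggerated by k = sec 60° = 2.000.
True distance = 415 / 2.000 = 415 × cos 60° ≈ 208 km.

208 km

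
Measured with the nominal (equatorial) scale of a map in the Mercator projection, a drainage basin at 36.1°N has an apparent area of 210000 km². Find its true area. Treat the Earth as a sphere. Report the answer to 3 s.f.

137000 km²

For Mercator, h = k = sec φ (a conformal cylindrical projection has a single point scale, 1/cos φ).
Areal scale = k² = sec²φ = 1/cos²(36.1°) = 1/0.8080² = 1.532.
True area = apparent / (areal scale) = 210000 / 1.532 ≈ 137000 km².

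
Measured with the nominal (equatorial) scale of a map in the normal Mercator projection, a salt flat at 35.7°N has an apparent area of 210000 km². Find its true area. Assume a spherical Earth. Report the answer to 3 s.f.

For Mercator, h = k = sec φ (a conformal cylindrical projection has a single point scale, 1/cos φ).
Areal scale = k² = sec²φ = 1/cos²(35.7°) = 1/0.8121² = 1.516.
True area = apparent / (areal scale) = 210000 / 1.516 ≈ 138000 km².

138000 km²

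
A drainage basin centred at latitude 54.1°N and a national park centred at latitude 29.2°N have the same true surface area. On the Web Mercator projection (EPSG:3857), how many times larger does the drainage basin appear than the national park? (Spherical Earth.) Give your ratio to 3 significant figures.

Mercator is conformal with k = sec φ, so areal scale = k² = sec²φ.
At 54.1°: sec²(54.1°) = 1/0.5864² = 2.908.
At 29.2°: sec²(29.2°) = 1/0.8729² = 1.312.
Ratio = 2.908/1.312 = cos²(29.2°)/cos²(54.1°) ≈ 2.22.

2.22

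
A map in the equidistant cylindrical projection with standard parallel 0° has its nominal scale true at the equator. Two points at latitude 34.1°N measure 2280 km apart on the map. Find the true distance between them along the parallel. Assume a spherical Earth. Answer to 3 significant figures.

For the equirectangular projection with φ₀ = 0 (plate carrée), h = 1 along meridians and k = sec φ along parallels.
Along the parallel at 34.1°, map distances are exaggerated by k = sec 34.1° = 1.208.
True distance = 2280 / 1.208 = 2280 × cos 34.1° ≈ 1890 km.

1890 km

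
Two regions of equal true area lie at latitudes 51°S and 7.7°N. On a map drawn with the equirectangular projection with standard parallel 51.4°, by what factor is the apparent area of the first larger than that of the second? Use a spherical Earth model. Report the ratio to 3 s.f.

1.57

With standard parallel φ₀ = 51.4°, the equirectangular projection gives x = Rλ cos φ₀, y = Rφ, so h = 1 and k = cos 51.4° / cos φ.
Areal scale at 51°: h·k = 1.000 × 0.9914 = 0.9914.
Areal scale at 7.7°: h·k = 1.000 × 0.6296 = 0.6296.
Ratio = 0.9914/0.6296 ≈ 1.57.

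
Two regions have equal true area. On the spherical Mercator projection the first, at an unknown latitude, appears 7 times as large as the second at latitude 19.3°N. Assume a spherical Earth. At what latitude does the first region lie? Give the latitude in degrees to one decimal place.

Mercator areal scale is sec²φ, so apparent-area ratio = sec²φ₁ / sec²φ₂ = cos²φ₂ / cos²φ₁.
cos²φ₂ / cos²φ₁ = 7  ⇒  cos φ₁ = cos 19.3° / √7 = 0.9438/2.646 = 0.3567.
φ₁ = arccos(0.3567) ≈ 69.1°.

69.1°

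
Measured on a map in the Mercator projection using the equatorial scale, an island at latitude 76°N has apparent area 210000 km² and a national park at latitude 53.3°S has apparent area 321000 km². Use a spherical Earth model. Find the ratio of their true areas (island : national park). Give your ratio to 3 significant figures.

0.107

Mercator's areal exaggeration is sec²φ; hence true area = (apparent area) · cos²φ.
True area of island: 210000 × cos²(76°) = 210000 × 0.05853 = 12290 km².
True area of national park: 321000 × cos²(53.3°) = 321000 × 0.3572 = 114600 km².
Ratio = 12290 / 114600 ≈ 0.107.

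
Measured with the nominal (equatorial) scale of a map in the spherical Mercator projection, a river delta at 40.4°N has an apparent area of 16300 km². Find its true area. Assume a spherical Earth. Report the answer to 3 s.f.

For Mercator, h = k = sec φ (a conformal cylindrical projection has a single point scale, 1/cos φ).
Areal scale = k² = sec²φ = 1/cos²(40.4°) = 1/0.7615² = 1.724.
True area = apparent / (areal scale) = 16300 / 1.724 ≈ 9450 km².

9450 km²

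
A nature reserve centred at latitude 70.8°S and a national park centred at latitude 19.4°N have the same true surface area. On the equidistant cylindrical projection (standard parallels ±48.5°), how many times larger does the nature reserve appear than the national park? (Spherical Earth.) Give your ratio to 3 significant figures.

2.87

The equidistant cylindrical projection with φ₀ = 48.5° has h = 1 (meridians true) and k = cos φ₀ / cos φ along parallels.
Areal scale at 70.8°: h·k = 1.000 × 2.015 = 2.015.
Areal scale at 19.4°: h·k = 1.000 × 0.7025 = 0.7025.
Ratio = 2.015/0.7025 ≈ 2.87.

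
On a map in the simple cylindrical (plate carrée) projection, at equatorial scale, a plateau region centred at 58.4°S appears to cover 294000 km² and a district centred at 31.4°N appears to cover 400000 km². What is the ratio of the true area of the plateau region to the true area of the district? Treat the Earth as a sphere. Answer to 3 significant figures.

0.451

On the plate carrée, areal scale = h·k = 1 × sec φ, so true area = apparent × cos φ.
True area of plateau region: 294000 × cos(58.4°) = 294000 × 0.5240 = 154100 km².
True area of district: 400000 × cos(31.4°) = 400000 × 0.8536 = 341400 km².
Ratio = 154100 / 341400 ≈ 0.451.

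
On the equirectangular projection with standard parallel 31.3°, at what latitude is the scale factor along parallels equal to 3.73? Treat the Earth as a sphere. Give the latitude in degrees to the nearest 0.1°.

The equidistant cylindrical projection with φ₀ = 31.3° has h = 1 (meridians true) and k = cos φ₀ / cos φ along parallels.
k = cos φ₀ / cos φ = 3.73  ⇒  cos φ = cos 31.3° / 3.73 = 0.2291.
φ = arccos(0.2291) ≈ 76.8°.

76.8°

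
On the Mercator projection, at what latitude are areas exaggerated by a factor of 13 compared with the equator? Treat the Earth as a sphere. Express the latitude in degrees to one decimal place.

73.9°

Mercator areal scale is sec²φ.
sec²φ = 13  ⇒  cos²φ = 0.07692  ⇒  cos φ = 0.2774.
φ = arccos(0.2774) ≈ 73.9°.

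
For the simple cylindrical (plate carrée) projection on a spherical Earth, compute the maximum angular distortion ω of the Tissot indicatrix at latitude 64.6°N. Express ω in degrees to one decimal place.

47.1°

In the plate carrée (x = Rλ, y = Rφ), meridians are true-scale (h = 1) and parallels are stretched by k = sec φ.
At 64.6°: h = 1.000, k = 2.331; principal scales a = 2.331, b = 1.000.
sin(ω/2) = (a − b)/(a + b) = 1.331/3.331 = 0.3996, so ω = 2 arcsin(0.3996) ≈ 47.1°.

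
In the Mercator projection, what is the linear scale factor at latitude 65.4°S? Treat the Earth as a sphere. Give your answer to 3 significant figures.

2.40

The Mercator projection is conformal; its linear scale factor is the same in every direction and equals sec φ = 1/cos φ.
k = 1/cos 65.4° = 1/0.4163 = 2.402.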